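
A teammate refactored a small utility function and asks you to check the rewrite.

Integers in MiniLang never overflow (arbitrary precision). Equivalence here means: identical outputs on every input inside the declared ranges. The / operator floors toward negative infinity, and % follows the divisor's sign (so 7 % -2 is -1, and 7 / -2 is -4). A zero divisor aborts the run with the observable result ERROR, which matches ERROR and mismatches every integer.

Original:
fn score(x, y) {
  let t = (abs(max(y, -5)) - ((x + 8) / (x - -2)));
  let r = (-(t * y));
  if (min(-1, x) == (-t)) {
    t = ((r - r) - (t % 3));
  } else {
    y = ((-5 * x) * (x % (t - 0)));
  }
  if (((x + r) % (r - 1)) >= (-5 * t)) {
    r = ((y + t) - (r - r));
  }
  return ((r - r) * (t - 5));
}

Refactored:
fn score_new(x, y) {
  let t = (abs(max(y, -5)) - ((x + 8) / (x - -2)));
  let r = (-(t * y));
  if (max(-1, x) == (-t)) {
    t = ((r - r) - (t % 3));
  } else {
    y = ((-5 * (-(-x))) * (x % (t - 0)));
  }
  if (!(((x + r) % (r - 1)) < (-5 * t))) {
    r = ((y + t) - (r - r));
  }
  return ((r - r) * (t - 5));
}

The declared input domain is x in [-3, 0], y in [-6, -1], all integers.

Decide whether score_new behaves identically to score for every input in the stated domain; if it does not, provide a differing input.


Consider the input x=0, y=-4.
score: t becomes 0; next r becomes 0; next (min(-1, x) == (-t)) evaluates to false; next hits division by zero so the output is ERROR
score_new: t becomes 0; next r becomes 0; next (max(-1, x) == (-t)) evaluates to true; next t becomes 0; next (!(((x + r) % (r - 1)) < (-5 * t))) evaluates to true; next r becomes -4; next final value 0
ERROR against 0: the behavior changed.
verdict: not equivalent; witness: x=0, y=-4


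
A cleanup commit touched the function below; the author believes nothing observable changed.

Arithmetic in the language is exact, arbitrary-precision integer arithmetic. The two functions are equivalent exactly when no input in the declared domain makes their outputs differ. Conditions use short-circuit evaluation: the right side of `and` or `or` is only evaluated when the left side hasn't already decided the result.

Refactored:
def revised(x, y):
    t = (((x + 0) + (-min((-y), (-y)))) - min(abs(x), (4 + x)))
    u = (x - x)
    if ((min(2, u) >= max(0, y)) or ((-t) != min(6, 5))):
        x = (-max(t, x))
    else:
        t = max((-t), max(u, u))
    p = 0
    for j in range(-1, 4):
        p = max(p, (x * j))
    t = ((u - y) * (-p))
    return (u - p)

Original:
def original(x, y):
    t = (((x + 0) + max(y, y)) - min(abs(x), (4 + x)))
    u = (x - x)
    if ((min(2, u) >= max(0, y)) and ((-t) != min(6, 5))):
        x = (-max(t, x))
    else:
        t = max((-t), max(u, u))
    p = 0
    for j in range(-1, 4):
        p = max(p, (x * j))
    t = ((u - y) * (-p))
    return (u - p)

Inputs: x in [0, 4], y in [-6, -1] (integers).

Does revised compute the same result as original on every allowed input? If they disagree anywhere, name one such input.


The rewrite breaks on x=1, y=-5, where the results are -3 and -1.
original: t=-5, then u=0, then ((min(2, u) >= max(0, y)) and ((-t) != min(6, 5))) is false, then t=5, then p=0, then (j=-1), then p=0, then (j=0), then p=0, then (j=1), then p=1, then (j=2), then p=2, then (j=3), then p=3, then t=-15, then returns -3
revised: t=-5, then u=0, then ((min(2, u) >= max(0, y)) or ((-t) != min(6, 5))) is true, then x=-1, then p=0, then (j=-1), then p=1, then (j=0), then p=1, then (j=1), then p=1, then (j=2), then p=1, then (j=3), then p=1, then t=-5, then returns -1
verdict: not equivalent; witness: x=1, y=-5


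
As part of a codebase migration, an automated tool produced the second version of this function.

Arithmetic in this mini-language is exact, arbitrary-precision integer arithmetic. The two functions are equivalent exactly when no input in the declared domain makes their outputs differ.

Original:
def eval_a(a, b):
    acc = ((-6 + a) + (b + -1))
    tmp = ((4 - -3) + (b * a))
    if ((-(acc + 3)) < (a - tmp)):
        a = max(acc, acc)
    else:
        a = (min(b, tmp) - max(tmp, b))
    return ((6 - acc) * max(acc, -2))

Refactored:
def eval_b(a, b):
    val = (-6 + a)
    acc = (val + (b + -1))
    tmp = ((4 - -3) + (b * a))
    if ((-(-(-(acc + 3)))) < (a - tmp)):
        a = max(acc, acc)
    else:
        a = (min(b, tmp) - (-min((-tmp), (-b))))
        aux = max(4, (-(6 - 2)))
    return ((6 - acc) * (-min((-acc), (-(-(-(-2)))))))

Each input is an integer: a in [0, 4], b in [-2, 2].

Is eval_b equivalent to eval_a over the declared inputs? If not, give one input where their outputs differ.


The two are interchangeable: arithmetic usage differs, min/max/abs usage differs, local variable names differ, statement counts differ, constant usage differs, and every declared input agrees.
Spot check at a=2, b=2 — eval_a: acc = -3; tmp = 11; ((-(acc + 3)) < (a - tmp)) -> false; a = -9; return -18. eval_b: val = -4; acc = -3; tmp = 11; ((-(-(-(acc + 3)))) < (a - tmp)) -> false; a = -9; aux = 4; return -18. Both give -18.
Across all 25 domain points the two functions coincide.
verdict: equivalent


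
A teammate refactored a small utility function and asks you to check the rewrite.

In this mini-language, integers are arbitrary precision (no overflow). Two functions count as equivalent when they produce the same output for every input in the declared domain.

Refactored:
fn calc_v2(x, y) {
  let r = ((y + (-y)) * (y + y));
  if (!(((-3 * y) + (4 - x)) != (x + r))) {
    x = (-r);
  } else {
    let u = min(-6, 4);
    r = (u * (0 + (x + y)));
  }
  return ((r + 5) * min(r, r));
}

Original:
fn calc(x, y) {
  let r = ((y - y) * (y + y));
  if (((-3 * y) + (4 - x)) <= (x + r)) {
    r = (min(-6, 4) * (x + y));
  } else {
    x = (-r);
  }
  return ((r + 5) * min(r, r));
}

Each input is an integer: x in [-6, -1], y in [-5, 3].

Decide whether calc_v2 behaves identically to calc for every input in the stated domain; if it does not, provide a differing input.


Not equivalent: x=-6, y=-5 separates them (0 vs 4686).
calc: r = 0; (((-3 * y) + (4 - x)) <= (x + r)) -> false; x = 0; return 0
calc_v2: r = 0; (!(((-3 * y) + (4 - x)) != (x + r))) -> false; u = -6; r = 66; return 4686
verdict: not equivalent; witness: x=-6, y=-5


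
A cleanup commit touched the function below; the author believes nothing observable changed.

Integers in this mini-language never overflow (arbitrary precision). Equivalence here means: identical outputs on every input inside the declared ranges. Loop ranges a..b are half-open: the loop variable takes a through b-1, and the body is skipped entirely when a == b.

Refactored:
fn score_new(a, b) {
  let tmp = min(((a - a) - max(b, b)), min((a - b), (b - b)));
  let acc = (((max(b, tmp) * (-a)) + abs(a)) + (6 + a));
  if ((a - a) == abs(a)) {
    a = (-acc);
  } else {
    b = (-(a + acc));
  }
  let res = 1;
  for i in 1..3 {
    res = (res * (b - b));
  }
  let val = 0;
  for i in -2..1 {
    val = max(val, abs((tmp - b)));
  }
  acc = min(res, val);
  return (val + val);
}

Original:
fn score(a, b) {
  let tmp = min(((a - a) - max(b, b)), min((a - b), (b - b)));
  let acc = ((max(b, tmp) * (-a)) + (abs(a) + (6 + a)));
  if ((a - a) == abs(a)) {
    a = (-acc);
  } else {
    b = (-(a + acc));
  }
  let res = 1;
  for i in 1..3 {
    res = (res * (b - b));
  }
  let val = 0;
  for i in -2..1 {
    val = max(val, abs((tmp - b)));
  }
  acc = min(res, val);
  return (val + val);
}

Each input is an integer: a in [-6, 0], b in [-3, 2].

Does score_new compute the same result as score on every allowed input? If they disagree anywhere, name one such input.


Equivalent — the differences include same computation, different form, yet no declared input distinguishes the two.
Spot check at a=-2, b=0 — score: tmp := -2 | acc := 6 | ((a - a) == abs(a)): false | b := -4 | res := 1 | iter i=1: | res := 0 | iter i=2: | res := 0 | val := 0 | iter i=-2: | val := 2 | iter i=-1: | val := 2 | iter i=0: | val := 2 | acc := 0 | result 4. score_new: tmp := -2 | acc := 6 | ((a - a) == abs(a)): false | b := -4 | res := 1 | iter i=1: | res := 0 | iter i=2: | res := 0 | val := 0 | iter i=-2: | val := 2 | iter i=-1: | val := 2 | iter i=0: | val := 2 | acc := 0 | result 4. Both give 4.
Across all 42 domain points the two functions coincide.
verdict: equivalent


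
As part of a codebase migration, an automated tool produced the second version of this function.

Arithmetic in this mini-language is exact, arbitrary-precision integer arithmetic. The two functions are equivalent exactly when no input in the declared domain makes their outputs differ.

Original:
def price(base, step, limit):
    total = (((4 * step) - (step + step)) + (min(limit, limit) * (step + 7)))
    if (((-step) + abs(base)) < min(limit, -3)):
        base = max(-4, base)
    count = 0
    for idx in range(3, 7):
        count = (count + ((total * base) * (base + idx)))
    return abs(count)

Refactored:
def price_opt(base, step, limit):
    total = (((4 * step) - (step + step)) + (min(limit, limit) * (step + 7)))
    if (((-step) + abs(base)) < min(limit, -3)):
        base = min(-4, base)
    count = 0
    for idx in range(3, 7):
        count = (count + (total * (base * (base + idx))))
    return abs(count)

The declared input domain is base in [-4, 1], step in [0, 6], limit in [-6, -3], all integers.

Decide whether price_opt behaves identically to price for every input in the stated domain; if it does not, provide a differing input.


There is a counterexample at base=-2, step=6, limit=-3: 540 on one side, 216 on the other.
price: total=-27, then (((-step) + abs(base)) < min(limit, -3)) is true, then base=-2, then count=0, then (idx=3), then count=54, then (idx=4), then count=162, then (idx=5), then count=324, then (idx=6), then count=540, then returns 540
price_opt: total=-27, then (((-step) + abs(base)) < min(limit, -3)) is true, then base=-4, then count=0, then (idx=3), then count=-108, then (idx=4), then count=-108, then (idx=5), then count=0, then (idx=6), then count=216, then returns 216
verdict: not equivalent; witness: base=-2, step=6, limit=-3


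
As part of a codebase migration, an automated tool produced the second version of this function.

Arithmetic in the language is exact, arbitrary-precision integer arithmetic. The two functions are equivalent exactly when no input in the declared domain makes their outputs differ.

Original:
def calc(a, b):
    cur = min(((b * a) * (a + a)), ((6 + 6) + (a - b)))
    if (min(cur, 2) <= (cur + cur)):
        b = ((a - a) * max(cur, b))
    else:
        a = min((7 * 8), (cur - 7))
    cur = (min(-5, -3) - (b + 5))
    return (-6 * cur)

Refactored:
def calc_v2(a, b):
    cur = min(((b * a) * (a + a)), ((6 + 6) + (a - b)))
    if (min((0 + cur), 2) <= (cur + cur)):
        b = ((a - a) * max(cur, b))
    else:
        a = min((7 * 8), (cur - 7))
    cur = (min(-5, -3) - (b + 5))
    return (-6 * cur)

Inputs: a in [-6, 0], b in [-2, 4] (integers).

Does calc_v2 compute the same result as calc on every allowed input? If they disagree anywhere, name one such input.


Reading the diff, among the changes: arithmetic usage differs; also constant usage differs.
As a probe, take a=-2, b=4: calc runs cur=6, then (min(cur, 2) <= (cur + cur)) is true, then b=0, then cur=-10, then returns 60; calc_v2 runs cur=6, then (min((0 + cur), 2) <= (cur + cur)) is true, then b=0, then cur=-10, then returns 60; both end at 60.
Checked all 49 inputs in the declared domain: the outputs agree on every one.
verdict: equivalent


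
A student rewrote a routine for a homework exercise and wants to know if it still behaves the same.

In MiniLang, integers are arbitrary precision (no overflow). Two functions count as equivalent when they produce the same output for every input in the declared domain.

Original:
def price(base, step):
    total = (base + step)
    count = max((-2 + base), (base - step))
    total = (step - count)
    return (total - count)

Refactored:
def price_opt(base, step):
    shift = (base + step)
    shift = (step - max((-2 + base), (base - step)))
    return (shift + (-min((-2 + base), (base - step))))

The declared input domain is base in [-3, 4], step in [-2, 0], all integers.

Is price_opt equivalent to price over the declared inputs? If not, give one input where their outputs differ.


Input base=-3, step=-2: 0 from price versus 4 from price_opt.
verdict: not equivalent; witness: base=-3, step=-2


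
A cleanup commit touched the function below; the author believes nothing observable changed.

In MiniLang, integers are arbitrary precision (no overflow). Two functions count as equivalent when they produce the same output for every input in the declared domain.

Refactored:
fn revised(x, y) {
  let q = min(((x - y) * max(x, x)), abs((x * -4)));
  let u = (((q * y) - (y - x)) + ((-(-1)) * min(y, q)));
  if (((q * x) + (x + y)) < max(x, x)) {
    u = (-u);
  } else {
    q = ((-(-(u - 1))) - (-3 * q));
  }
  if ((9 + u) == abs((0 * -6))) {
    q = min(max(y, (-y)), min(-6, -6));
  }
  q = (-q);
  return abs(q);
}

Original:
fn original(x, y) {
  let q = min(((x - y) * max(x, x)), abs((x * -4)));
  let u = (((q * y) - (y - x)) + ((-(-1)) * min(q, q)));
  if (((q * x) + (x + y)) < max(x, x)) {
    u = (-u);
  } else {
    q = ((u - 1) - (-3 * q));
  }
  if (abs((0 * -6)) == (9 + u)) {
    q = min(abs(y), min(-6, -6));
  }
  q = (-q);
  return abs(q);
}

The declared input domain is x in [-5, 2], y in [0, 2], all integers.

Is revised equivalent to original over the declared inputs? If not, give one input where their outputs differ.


There is a counterexample at x=-3, y=1: 12 on one side, 6 on the other.
original: q becomes 12; next u becomes 20; next (((q * x) + (x + y)) < max(x, x)) evaluates to true; next u becomes -20; next (abs((0 * -6)) == (9 + u)) evaluates to false; next q becomes -12; next final value 12
revised: q becomes 12; next u becomes 9; next (((q * x) + (x + y)) < max(x, x)) evaluates to true; next u becomes -9; next ((9 + u) == abs((0 * -6))) evaluates to true; next q becomes -6; next q becomes 6; next final value 6
verdict: not equivalent; witness: x=-3, y=1


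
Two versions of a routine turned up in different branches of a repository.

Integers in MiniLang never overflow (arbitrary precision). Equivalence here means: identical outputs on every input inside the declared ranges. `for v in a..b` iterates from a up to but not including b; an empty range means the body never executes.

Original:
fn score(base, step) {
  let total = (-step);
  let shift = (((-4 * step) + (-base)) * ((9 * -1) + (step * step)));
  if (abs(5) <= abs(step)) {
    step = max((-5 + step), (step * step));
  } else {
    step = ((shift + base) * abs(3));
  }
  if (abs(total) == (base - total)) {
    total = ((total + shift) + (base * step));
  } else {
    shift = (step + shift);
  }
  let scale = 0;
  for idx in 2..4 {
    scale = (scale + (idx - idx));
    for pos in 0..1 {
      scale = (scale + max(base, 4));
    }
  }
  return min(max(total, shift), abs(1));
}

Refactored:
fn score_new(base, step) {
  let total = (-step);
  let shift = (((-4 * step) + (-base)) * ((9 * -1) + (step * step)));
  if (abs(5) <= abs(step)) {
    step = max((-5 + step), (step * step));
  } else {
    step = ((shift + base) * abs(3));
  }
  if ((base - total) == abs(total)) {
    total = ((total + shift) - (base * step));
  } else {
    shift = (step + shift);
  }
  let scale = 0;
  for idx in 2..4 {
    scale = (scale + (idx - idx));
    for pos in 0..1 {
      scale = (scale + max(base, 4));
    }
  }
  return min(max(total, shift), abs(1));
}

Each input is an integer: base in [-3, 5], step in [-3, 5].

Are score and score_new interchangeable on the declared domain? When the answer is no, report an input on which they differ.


Input base=2, step=-1: -16 from score versus 1 from score_new.
verdict: not equivalent; witness: base=2, step=-1


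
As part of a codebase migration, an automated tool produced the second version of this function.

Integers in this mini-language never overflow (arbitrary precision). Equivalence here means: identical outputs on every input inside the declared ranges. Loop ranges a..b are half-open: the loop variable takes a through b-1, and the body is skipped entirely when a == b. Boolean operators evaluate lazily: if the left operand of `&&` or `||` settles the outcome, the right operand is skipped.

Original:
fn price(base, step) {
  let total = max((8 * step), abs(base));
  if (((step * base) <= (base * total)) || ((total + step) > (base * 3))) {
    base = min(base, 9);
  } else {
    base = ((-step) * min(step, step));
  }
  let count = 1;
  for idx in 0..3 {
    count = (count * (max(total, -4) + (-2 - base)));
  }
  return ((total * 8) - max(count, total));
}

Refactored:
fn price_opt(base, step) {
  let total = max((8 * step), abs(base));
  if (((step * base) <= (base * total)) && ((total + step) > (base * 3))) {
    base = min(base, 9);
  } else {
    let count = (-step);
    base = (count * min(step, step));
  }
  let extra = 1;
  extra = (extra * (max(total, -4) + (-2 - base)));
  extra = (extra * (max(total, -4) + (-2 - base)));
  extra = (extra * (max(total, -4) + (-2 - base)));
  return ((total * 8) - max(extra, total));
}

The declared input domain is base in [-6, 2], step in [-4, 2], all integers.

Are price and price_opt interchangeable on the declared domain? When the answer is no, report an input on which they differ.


Try base=-6, step=-4.
price: total := 6 | (((step * base) <= (base * total)) || ((total + step) > (base * 3))): true | base := -6 | count := 1 | iter idx=0: | count := 10 | iter idx=1: | count := 100 | iter idx=2: | count := 1000 | result -952
price_opt: total := 6 | (((step * base) <= (base * total)) && ((total + step) > (base * 3))): false | count := 4 | base := -16 | extra := 1 | extra := 20 | extra := 400 | extra := 8000 | result -7952
-952 against -7952: the behavior changed.
verdict: not equivalent; witness: base=-6, step=-4


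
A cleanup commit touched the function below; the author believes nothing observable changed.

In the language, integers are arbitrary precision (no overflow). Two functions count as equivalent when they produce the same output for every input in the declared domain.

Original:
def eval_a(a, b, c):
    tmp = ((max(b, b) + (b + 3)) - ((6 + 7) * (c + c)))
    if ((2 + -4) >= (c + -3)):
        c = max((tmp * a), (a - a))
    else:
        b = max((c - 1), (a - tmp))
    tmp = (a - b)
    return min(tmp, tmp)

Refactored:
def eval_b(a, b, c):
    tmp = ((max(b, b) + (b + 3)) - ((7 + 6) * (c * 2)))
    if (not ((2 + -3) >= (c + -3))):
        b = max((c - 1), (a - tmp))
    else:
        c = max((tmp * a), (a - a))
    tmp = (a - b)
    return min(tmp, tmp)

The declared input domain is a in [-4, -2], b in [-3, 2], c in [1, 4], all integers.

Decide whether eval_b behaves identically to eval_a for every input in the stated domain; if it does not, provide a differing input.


a=-4, b=-3, c=2 yields -55 from eval_a but -1 from eval_b.
verdict: not equivalent; witness: a=-4, b=-3, c=2


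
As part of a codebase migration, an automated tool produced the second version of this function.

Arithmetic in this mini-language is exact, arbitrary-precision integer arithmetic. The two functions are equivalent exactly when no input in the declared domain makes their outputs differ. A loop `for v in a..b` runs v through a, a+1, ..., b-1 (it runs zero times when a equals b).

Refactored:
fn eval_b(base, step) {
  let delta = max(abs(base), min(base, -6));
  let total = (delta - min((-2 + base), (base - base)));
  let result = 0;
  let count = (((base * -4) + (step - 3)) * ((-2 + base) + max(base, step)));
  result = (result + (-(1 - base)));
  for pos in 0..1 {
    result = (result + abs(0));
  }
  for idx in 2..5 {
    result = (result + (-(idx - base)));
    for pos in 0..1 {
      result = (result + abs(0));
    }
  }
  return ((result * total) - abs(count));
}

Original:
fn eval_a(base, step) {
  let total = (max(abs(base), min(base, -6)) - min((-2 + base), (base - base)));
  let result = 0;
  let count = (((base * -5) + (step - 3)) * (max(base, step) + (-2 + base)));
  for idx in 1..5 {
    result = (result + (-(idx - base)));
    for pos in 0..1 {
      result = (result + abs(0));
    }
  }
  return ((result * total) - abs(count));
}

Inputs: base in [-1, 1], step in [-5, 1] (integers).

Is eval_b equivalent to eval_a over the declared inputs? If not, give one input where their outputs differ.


Run the pair on base=-1, step=-5.
eval_a: total := 4 | result := 0 | count := 12 | iter idx=1: | result := -2 | iter pos=0: | result := -2 | iter idx=2: | result := -5 | iter pos=0: | result := -5 | iter idx=3: | result := -9 | iter pos=0: | result := -9 | iter idx=4: | result := -14 | iter pos=0: | result := -14 | result -68
eval_b: delta := 1 | total := 4 | result := 0 | count := 16 | result := -2 | iter pos=0: | result := -2 | iter idx=2: | result := -5 | iter pos=0: | result := -5 | iter idx=3: | result := -9 | iter pos=0: | result := -9 | iter idx=4: | result := -14 | iter pos=0: | result := -14 | result -72
-68 vs -72 — the two versions disagree here.
verdict: not equivalent; witness: base=-1, step=-5


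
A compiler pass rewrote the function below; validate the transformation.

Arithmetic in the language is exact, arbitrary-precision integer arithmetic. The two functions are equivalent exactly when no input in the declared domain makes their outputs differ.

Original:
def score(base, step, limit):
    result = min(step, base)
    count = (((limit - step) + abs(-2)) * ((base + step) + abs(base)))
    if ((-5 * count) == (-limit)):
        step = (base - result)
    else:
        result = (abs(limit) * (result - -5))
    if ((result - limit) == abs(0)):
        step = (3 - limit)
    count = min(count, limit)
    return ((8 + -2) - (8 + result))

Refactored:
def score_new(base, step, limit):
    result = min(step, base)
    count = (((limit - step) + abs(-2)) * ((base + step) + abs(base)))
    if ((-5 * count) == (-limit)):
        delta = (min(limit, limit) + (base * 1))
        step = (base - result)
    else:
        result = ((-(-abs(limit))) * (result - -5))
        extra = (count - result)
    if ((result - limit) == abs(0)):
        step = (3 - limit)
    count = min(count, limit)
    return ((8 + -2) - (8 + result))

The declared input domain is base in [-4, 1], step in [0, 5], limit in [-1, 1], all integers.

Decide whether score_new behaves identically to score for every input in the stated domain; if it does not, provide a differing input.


The two versions differ — the changes include local variable names differ, and arithmetic usage differs, and constant usage differs, and min/max/abs usage differs, and statement counts differ.
As a probe, take base=-2, step=1, limit=-1: score runs result = -2; count = 0; ((-5 * count) == (-limit)) -> false; result = 3; ((result - limit) == abs(0)) -> false; count = -1; return -5; score_new runs result = -2; count = 0; ((-5 * count) == (-limit)) -> false; result = 3; extra = -3; ((result - limit) == abs(0)) -> false; count = -1; return -5; both end at -5.
Checked all 108 inputs in the declared domain: the outputs agree on every one.
verdict: equivalent


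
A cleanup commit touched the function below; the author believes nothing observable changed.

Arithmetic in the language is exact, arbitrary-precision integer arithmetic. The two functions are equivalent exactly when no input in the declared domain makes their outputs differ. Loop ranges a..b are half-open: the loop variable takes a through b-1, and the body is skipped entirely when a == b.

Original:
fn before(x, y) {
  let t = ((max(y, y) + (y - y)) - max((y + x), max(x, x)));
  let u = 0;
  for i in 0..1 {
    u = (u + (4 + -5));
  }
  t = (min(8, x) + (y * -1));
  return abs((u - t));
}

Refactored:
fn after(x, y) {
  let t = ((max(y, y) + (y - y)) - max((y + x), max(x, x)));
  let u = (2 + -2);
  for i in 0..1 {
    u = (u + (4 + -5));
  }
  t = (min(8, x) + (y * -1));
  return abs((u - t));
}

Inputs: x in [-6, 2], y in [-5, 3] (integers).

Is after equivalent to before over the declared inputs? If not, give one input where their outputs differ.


Although arithmetic usage differs, plus constant usage differs, 81/81 inputs agree.
verdict: equivalent


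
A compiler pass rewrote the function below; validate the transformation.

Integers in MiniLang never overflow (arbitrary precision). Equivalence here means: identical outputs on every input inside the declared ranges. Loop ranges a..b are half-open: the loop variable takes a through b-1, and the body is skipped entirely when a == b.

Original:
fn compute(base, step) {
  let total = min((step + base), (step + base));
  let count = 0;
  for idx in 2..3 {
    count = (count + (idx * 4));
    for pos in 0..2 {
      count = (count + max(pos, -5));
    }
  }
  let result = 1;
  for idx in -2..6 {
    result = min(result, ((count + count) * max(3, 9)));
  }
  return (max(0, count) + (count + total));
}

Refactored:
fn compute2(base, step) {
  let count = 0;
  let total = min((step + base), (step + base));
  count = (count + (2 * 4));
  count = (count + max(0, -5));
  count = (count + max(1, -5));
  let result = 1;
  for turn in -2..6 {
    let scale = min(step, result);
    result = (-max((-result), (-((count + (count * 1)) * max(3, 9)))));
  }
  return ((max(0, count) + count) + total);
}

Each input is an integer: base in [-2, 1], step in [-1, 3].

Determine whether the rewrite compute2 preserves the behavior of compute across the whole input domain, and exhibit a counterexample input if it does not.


This is a faithful refactor — local variable names differ; and loop structure differs; and min/max/abs usage differs; and constant usage differs; and arithmetic usage differs, but the computed results match everywhere.
As a probe, take base=-2, step=0: compute runs total := -2 | count := 0 | iter idx=2: | count := 8 | iter pos=0: | count := 8 | iter pos=1: | count := 9 | result := 1 | iter idx=-2: | result := 1 | iter idx=-1: | result := 1 | iter idx=0: | result := 1 | iter idx=1: | result := 1 | iter idx=2: | result := 1 | iter idx=3: | result := 1 | iter idx=4: | result := 1 | iter idx=5: | result := 1 | result 16; compute2 runs count := 0 | total := -2 | count := 8 | count := 8 | count := 9 | result := 1 | iter turn=-2: | scale := 0 | result := 1 | iter turn=-1: | scale := 0 | result := 1 | iter turn=0: | scale := 0 | result := 1 | iter turn=1: | scale := 0 | result := 1 | iter turn=2: | scale := 0 | result := 1 | iter turn=3: | scale := 0 | result := 1 | iter turn=4: | scale := 0 | result := 1 | iter turn=5: | scale := 0 | result := 1 | result 16; both end at 16.
Across all 20 domain points the two functions coincide.
verdict: equivalent


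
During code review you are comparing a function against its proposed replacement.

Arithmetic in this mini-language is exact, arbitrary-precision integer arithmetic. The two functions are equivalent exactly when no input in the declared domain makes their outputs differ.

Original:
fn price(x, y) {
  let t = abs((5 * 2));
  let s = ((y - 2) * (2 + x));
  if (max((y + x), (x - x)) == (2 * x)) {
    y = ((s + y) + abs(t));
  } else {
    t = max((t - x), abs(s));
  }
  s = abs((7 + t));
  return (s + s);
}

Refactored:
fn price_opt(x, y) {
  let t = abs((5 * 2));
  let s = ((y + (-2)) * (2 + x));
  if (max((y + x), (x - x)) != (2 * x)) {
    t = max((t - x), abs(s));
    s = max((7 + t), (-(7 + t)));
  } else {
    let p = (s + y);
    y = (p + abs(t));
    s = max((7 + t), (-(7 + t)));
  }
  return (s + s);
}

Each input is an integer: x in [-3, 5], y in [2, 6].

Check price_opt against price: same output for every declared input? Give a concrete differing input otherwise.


The two are interchangeable: arithmetic usage differs, plus constant usage differs, plus comparison usage differs, plus min/max/abs usage differs, plus local variable names differ, plus statement counts differ, and every declared input agrees.
Spot check at x=0, y=2 — price: t := 10 | s := 0 | (max((y + x), (x - x)) == (2 * x)): false | t := 10 | s := 17 | result 34. price_opt: t := 10 | s := 0 | (max((y + x), (x - x)) != (2 * x)): true | t := 10 | s := 17 | result 34. Both give 34.
An exhaustive pass over the 45 declared inputs shows identical outputs.
verdict: equivalent


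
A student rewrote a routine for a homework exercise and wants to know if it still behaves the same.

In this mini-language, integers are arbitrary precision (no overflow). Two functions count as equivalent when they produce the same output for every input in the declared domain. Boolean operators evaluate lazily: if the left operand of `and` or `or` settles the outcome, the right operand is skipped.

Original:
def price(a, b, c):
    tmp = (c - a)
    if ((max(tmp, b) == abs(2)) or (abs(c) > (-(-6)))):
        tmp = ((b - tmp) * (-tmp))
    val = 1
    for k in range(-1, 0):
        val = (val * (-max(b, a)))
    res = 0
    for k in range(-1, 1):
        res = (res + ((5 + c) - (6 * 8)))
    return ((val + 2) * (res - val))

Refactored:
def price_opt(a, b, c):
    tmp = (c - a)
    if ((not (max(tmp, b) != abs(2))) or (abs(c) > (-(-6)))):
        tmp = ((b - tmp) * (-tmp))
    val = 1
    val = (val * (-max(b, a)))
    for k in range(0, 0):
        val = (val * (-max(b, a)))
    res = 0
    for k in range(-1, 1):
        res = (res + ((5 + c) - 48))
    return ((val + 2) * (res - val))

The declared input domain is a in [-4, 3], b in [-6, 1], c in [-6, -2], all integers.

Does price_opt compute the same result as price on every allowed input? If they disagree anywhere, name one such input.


Equivalent — the differences include comparison usage differs, min/max/abs usage differs, statement counts differ, loop structure differs, constant usage differs, boolean connective usage differs, yet no declared input distinguishes the two.
As a probe, take a=-2, b=-1, c=-3: price runs tmp becomes -1; next ((max(tmp, b) == abs(2)) or (abs(c) > (-(-6)))) evaluates to false; next val becomes 1; next at k=-1:; next val becomes 1; next res becomes 0; next at k=-1:; next res becomes -46; next at k=0:; next res becomes -92; next final value -279; price_opt runs tmp becomes -1; next ((not (max(tmp, b) != abs(2))) or (abs(c) > (-(-6)))) evaluates to false; next val becomes 1; next val becomes 1; next k never enters its loop body; next res becomes 0; next at k=-1:; next res becomes -46; next at k=0:; next res becomes -92; next final value -279; both end at -279.
Every one of the 320 inputs gives matching results.
verdict: equivalent


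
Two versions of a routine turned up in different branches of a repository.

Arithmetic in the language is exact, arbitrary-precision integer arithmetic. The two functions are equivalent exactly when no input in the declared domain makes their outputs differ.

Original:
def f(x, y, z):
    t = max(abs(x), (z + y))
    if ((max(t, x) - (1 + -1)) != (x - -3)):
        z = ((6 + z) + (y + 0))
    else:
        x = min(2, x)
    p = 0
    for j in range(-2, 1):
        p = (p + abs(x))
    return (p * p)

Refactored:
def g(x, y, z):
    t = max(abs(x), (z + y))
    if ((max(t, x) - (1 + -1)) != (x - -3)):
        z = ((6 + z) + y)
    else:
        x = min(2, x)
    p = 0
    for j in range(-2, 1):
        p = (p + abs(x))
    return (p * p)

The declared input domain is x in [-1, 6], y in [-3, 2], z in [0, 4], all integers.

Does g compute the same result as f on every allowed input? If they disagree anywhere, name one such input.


Comparing the listings, the differences include: constant usage differs, and arithmetic usage differs.
Spot check at x=3, y=1, z=4 — f: t = 5; ((max(t, x) - (1 + -1)) != (x - -3)) -> true; z = 11; p = 0; [j=-2]; p = 3; [j=-1]; p = 6; [j=0]; p = 9; return 81. g: t = 5; ((max(t, x) - (1 + -1)) != (x - -3)) -> true; z = 11; p = 0; [j=-2]; p = 3; [j=-1]; p = 6; [j=0]; p = 9; return 81. Both give 81.
Every one of the 240 inputs gives matching results.
verdict: equivalent


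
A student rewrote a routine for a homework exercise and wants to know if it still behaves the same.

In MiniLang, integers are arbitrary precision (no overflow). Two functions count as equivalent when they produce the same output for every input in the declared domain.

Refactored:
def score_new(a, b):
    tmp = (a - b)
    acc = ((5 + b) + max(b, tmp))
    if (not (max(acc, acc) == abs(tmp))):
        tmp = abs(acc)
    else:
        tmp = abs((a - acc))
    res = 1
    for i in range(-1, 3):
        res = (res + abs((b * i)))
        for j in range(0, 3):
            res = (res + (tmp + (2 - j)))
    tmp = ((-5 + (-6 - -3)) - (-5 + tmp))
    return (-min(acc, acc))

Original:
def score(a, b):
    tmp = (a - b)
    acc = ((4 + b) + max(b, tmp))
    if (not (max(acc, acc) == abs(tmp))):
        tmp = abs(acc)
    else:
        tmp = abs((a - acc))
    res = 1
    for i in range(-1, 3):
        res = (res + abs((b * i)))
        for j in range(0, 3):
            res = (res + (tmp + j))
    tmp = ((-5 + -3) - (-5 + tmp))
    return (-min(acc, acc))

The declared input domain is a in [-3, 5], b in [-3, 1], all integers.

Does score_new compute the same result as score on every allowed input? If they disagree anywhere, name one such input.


There is a counterexample at a=-3, b=-3: -1 on one side, -2 on the other.
score: tmp = 0; acc = 1; (not (max(acc, acc) == abs(tmp))) -> true; tmp = 1; res = 1; [i=-1]; res = 4; [j=0]; res = 5; [j=1]; res = 7; [j=2]; res = 10; [i=0]; res = 10; [j=0]; res = 11; [j=1]; res = 13; [j=2]; res = 16; [i=1]; res = 19; [j=0]; res = 20; [j=1]; res = 22; [j=2]; res = 25; [i=2]; res = 31; [j=0]; res = 32; [j=1]; res = 34; [j=2]; res = 37; tmp = -4; return -1
score_new: tmp = 0; acc = 2; (not (max(acc, acc) == abs(tmp))) -> true; tmp = 2; res = 1; [i=-1]; res = 4; [j=0]; res = 8; [j=1]; res = 11; [j=2]; res = 13; [i=0]; res = 13; [j=0]; res = 17; [j=1]; res = 20; [j=2]; res = 22; [i=1]; res = 25; [j=0]; res = 29; [j=1]; res = 32; [j=2]; res = 34; [i=2]; res = 40; [j=0]; res = 44; [j=1]; res = 47; [j=2]; res = 49; tmp = -5; return -2
verdict: not equivalent; witness: a=-3, b=-3


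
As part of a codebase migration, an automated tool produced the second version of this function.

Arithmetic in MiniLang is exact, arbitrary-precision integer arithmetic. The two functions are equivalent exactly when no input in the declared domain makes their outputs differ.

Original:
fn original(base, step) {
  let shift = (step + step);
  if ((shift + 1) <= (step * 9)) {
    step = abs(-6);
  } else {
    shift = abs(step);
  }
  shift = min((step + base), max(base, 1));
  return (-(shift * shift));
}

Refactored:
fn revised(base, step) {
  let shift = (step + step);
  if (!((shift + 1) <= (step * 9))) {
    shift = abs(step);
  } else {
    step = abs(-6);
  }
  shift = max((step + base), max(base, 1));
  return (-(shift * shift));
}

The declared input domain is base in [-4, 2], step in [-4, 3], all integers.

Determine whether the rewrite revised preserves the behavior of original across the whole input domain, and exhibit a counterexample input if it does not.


Not equivalent: base=-4, step=-4 separates them (-64 vs -1).
original: shift = -8; ((shift + 1) <= (step * 9)) -> false; shift = 4; shift = -8; return -64
revised: shift = -8; (!((shift + 1) <= (step * 9))) -> true; shift = 4; shift = 1; return -1
verdict: not equivalent; witness: base=-4, step=-4


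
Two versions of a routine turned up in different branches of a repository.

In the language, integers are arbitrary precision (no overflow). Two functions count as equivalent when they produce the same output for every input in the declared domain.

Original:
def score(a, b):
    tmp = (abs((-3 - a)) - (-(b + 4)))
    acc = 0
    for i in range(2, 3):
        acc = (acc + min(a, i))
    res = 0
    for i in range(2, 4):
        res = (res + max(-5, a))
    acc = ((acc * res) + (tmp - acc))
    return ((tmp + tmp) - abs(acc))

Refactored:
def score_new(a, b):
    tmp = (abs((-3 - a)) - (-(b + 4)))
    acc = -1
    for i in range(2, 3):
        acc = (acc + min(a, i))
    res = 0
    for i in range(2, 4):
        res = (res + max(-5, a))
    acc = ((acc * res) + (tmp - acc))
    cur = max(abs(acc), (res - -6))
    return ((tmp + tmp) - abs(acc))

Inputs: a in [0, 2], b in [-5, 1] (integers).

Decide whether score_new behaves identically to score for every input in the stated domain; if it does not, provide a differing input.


Try a=0, b=-5.
score: tmp = 2; acc = 0; [i=2]; acc = 0; res = 0; [i=2]; res = 0; [i=3]; res = 0; acc = 2; return 2
score_new: tmp = 2; acc = -1; [i=2]; acc = -1; res = 0; [i=2]; res = 0; [i=3]; res = 0; acc = 3; cur = 6; return 1
2 against 1: the behavior changed.
verdict: not equivalent; witness: a=0, b=-5


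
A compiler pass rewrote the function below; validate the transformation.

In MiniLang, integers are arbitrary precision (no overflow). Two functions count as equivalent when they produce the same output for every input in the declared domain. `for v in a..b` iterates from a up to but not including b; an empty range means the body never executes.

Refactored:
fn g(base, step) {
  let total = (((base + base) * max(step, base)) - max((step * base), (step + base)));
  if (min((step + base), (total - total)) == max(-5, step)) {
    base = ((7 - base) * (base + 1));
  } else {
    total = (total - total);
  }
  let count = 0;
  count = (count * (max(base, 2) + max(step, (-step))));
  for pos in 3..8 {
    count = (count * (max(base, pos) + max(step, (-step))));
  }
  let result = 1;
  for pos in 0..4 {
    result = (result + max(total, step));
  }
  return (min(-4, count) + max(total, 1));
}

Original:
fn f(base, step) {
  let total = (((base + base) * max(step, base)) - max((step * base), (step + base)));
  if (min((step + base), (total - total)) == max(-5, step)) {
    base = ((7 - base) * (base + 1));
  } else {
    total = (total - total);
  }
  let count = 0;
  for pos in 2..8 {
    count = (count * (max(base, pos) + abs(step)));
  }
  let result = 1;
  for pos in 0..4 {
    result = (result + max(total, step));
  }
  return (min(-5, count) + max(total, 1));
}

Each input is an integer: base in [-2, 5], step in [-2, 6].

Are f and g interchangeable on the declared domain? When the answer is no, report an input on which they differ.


There is a counterexample at base=-2, step=-2: -4 on one side, -3 on the other.
f: total becomes 4; next (min((step + base), (total - total)) == max(-5, step)) evaluates to false; next total becomes 0; next count becomes 0; next at pos=2:; next count becomes 0; next at pos=3:; next count becomes 0; next at pos=4:; next count becomes 0; next at pos=5:; next count becomes 0; next at pos=6:; next count becomes 0; next at pos=7:; next count becomes 0; next result becomes 1; next at pos=0:; next result becomes 1; next at pos=1:; next result becomes 1; next at pos=2:; next result becomes 1; next at pos=3:; next result becomes 1; next final value -4
g: total becomes 4; next (min((step + base), (total - total)) == max(-5, step)) evaluates to false; next total becomes 0; next count becomes 0; next count becomes 0; next at pos=3:; next count becomes 0; next at pos=4:; next count becomes 0; next at pos=5:; next count becomes 0; next at pos=6:; next count becomes 0; next at pos=7:; next count becomes 0; next result becomes 1; next at pos=0:; next result becomes 1; next at pos=1:; next result becomes 1; next at pos=2:; next result becomes 1; next at pos=3:; next result becomes 1; next final value -3
verdict: not equivalent; witness: base=-2, step=-2


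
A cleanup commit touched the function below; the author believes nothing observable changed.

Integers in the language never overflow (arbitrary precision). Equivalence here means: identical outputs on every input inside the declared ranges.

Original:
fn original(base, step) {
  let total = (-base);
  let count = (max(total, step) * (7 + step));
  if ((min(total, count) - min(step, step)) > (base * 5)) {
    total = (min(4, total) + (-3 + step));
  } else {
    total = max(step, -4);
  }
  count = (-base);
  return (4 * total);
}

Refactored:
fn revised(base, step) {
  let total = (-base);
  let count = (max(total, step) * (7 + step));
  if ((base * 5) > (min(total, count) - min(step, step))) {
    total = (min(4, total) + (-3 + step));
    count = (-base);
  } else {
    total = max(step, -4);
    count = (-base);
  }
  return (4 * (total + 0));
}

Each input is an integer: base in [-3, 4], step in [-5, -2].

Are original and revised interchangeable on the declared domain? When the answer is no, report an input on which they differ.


These are not equivalent — on base=-3, step=-5 the outputs split (-20 vs -16).
original: total=3, then count=6, then ((min(total, count) - min(step, step)) > (base * 5)) is true, then total=-5, then count=3, then returns -20
revised: total=3, then count=6, then ((base * 5) > (min(total, count) - min(step, step))) is false, then total=-4, then count=3, then returns -16
verdict: not equivalent; witness: base=-3, step=-5
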